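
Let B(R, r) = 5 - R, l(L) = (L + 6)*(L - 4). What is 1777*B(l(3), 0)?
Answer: 24878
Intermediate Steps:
l(L) = (-4 + L)*(6 + L) (l(L) = (6 + L)*(-4 + L) = (-4 + L)*(6 + L))
1777*B(l(3), 0) = 1777*(5 - (-24 + 3² + 2*3)) = 1777*(5 - (-24 + 9 + 6)) = 1777*(5 - 1*(-9)) = 1777*(5 + 9) = 1777*14 = 24878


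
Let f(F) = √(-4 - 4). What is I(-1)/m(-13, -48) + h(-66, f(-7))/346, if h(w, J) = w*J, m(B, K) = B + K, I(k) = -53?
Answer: 53/61 - 66*I*√2/173 ≈ 0.86885 - 0.53953*I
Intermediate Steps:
f(F) = 2*I*√2 (f(F) = √(-8) = 2*I*√2)
h(w, J) = J*w
I(-1)/m(-13, -48) + h(-66, f(-7))/346 = -53/(-13 - 48) + ((2*I*√2)*(-66))/346 = -53/(-61) - 132*I*√2*(1/346) = -53*(-1/61) - 66*I*√2/173 = 53/61 - 66*I*√2/173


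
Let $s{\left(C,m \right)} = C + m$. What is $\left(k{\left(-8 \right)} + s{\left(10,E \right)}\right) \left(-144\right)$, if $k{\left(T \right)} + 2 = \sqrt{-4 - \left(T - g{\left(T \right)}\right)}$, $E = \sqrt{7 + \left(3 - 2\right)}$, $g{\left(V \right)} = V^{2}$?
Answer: $-1152 - 288 \sqrt{2} - 288 \sqrt{17} \approx -2746.8$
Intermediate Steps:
$E = 2 \sqrt{2}$ ($E = \sqrt{7 + 1} = \sqrt{8} = 2 \sqrt{2} \approx 2.8284$)
$k{\left(T \right)} = -2 + \sqrt{-4 + T^{2} - T}$ ($k{\left(T \right)} = -2 + \sqrt{-4 + \left(T^{2} - T\right)} = -2 + \sqrt{-4 + T^{2} - T}$)
$\left(k{\left(-8 \right)} + s{\left(10,E \right)}\right) \left(-144\right) = \left(\left(-2 + \sqrt{-4 + \left(-8\right)^{2} - -8}\right) + \left(10 + 2 \sqrt{2}\right)\right) \left(-144\right) = \left(\left(-2 + \sqrt{-4 + 64 + 8}\right) + \left(10 + 2 \sqrt{2}\right)\right) \left(-144\right) = \left(\left(-2 + \sqrt{68}\right) + \left(10 + 2 \sqrt{2}\right)\right) \left(-144\right) = \left(\left(-2 + 2 \sqrt{17}\right) + \left(10 + 2 \sqrt{2}\right)\right) \left(-144\right) = \left(8 + 2 \sqrt{2} + 2 \sqrt{17}\right) \left(-144\right) = -1152 - 288 \sqrt{2} - 288 \sqrt{17}$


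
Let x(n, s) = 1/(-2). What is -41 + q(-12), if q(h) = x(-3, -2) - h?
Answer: -59/2 ≈ -29.500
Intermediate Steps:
x(n, s) = -½
q(h) = -½ - h
-41 + q(-12) = -41 + (-½ - 1*(-12)) = -41 + (-½ + 12) = -41 + 23/2 = -59/2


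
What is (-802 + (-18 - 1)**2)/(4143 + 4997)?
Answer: -441/9140 ≈ -0.048249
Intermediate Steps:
(-802 + (-18 - 1)**2)/(4143 + 4997) = (-802 + (-19)**2)/9140 = (-802 + 361)*(1/9140) = -441*1/9140 = -441/9140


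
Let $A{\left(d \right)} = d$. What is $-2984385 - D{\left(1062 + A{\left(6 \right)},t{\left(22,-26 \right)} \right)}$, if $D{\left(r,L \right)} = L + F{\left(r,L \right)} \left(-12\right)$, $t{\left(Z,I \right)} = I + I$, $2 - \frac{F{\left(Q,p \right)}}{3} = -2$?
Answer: $-2984189$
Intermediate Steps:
$F{\left(Q,p \right)} = 12$ ($F{\left(Q,p \right)} = 6 - -6 = 6 + 6 = 12$)
$t{\left(Z,I \right)} = 2 I$
$D{\left(r,L \right)} = -144 + L$ ($D{\left(r,L \right)} = L + 12 \left(-12\right) = L - 144 = -144 + L$)
$-2984385 - D{\left(1062 + A{\left(6 \right)},t{\left(22,-26 \right)} \right)} = -2984385 - \left(-144 + 2 \left(-26\right)\right) = -2984385 - \left(-144 - 52\right) = -2984385 - -196 = -2984385 + 196 = -2984189$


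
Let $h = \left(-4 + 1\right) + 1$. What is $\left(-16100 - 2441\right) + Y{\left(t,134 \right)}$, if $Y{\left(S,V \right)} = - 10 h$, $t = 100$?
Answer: $-18521$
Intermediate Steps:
$h = -2$ ($h = -3 + 1 = -2$)
$Y{\left(S,V \right)} = 20$ ($Y{\left(S,V \right)} = \left(-10\right) \left(-2\right) = 20$)
$\left(-16100 - 2441\right) + Y{\left(t,134 \right)} = \left(-16100 - 2441\right) + 20 = -18541 + 20 = -18521$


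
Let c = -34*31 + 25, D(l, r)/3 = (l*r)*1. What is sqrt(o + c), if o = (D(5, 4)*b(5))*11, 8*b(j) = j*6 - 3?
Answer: sqrt(4794)/2 ≈ 34.619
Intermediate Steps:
D(l, r) = 3*l*r (D(l, r) = 3*((l*r)*1) = 3*(l*r) = 3*l*r)
b(j) = -3/8 + 3*j/4 (b(j) = (j*6 - 3)/8 = (6*j - 3)/8 = (-3 + 6*j)/8 = -3/8 + 3*j/4)
c = -1029 (c = -1054 + 25 = -1029)
o = 4455/2 (o = ((3*5*4)*(-3/8 + (3/4)*5))*11 = (60*(-3/8 + 15/4))*11 = (60*(27/8))*11 = (405/2)*11 = 4455/2 ≈ 2227.5)
sqrt(o + c) = sqrt(4455/2 - 1029) = sqrt(2397/2) = sqrt(4794)/2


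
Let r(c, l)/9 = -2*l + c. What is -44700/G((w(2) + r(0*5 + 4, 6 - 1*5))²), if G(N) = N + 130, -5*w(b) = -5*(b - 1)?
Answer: -44700/491 ≈ -91.039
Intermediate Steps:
w(b) = -1 + b (w(b) = -(-1)*(b - 1) = -(-1)*(-1 + b) = -(5 - 5*b)/5 = -1 + b)
r(c, l) = -18*l + 9*c (r(c, l) = 9*(-2*l + c) = 9*(c - 2*l) = -18*l + 9*c)
G(N) = 130 + N
-44700/G((w(2) + r(0*5 + 4, 6 - 1*5))²) = -44700/(130 + ((-1 + 2) + (-18*(6 - 1*5) + 9*(0*5 + 4)))²) = -44700/(130 + (1 + (-18*(6 - 5) + 9*(0 + 4)))²) = -44700/(130 + (1 + (-18*1 + 9*4))²) = -44700/(130 + (1 + (-18 + 36))²) = -44700/(130 + (1 + 18)²) = -44700/(130 + 19²) = -44700/(130 + 361) = -44700/491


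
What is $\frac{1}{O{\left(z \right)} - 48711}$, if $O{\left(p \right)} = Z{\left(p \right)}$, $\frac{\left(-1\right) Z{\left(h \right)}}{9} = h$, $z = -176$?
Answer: $- \frac{1}{47127} \approx -2.1219 \cdot 10^{-5}$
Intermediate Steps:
$Z{\left(h \right)} = - 9 h$
$O{\left(p \right)} = - 9 p$
$\frac{1}{O{\left(z \right)} - 48711} = \frac{1}{\left(-9\right) \left(-176\right) - 48711} = \frac{1}{1584 - 48711} = \frac{1}{-47127} = - \frac{1}{47127}$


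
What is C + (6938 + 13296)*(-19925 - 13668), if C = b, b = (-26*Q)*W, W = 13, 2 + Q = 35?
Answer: -679731916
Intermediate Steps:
Q = 33 (Q = -2 + 35 = 33)
b = -11154 (b = -26*33*13 = -858*13 = -11154)
C = -11154
C + (6938 + 13296)*(-19925 - 13668) = -11154 + (6938 + 13296)*(-19925 - 13668) = -11154 + 20234*(-33593) = -11154 - 679720762 = -679731916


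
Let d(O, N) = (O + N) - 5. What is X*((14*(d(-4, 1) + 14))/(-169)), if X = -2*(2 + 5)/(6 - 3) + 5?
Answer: -28/169 ≈ -0.16568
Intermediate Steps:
d(O, N) = -5 + N + O (d(O, N) = (N + O) - 5 = -5 + N + O)
X = ⅓ (X = -14/3 + 5 = ⅓ ≈ 0.33333)
X*((14*(d(-4, 1) + 14))/(-169)) = ((14*((-5 + 1 - 4) + 14))/(-169))/3 = ((14*(-8 + 14))*(-1/169))/3 = ((14*6)*(-1/169))/3 = (84*(-1/169))/3 = (⅓)*(-84/169) = -28/169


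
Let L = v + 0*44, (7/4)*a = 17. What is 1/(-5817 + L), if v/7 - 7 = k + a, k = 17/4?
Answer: -4/22681 ≈ -0.00017636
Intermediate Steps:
a = 68/7 (a = (4/7)*17 = 68/7 ≈ 9.7143)
k = 17/4 (k = 17*(¼) = 17/4 ≈ 4.2500)
v = 587/4 (v = 49 + 7*(17/4 + 68/7) = 49 + 7*(391/28) = 49 + 391/4 = 587/4 ≈ 146.75)
L = 587/4 (L = 587/4 + 0*44 = 587/4 + 0 = 587/4 ≈ 146.75)
1/(-5817 + L) = 1/(-5817 + 587/4) = 1/(-22681/4) = -4/22681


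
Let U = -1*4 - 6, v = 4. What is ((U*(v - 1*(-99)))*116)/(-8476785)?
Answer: 23896/1695357 ≈ 0.014095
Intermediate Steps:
U = -10 (U = -4 - 6 = -10)
((U*(v - 1*(-99)))*116)/(-8476785) = (-10*(4 - 1*(-99))*116)/(-8476785) = (-10*(4 + 99)*116)*(-1/8476785) = (-10*103*116)*(-1/8476785) = -1030*116*(-1/8476785) = -119480*(-1/8476785) = 23896/1695357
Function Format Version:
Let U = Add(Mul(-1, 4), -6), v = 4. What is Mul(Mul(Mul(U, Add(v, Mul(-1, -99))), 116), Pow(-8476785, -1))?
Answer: Rational(23896, 1695357) ≈ 0.014095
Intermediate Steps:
U = -10 (U = Add(-4, -6) = -10)
Mul(Mul(Mul(U, Add(v, Mul(-1, -99))), 116), Pow(-8476785, -1)) = Mul(Mul(Mul(-10, Add(4, Mul(-1, -99))), 116), Pow(-8476785, -1)) = Mul(Mul(Mul(-10, Add(4, 99)), 116), Rational(-1, 8476785)) = Mul(Mul(Mul(-10, 103), 116), Rational(-1, 8476785)) = Mul(Mul(-1030, 116), Rational(-1, 8476785)) = Mul(-119480, Rational(-1, 8476785)) = Rational(23896, 1695357)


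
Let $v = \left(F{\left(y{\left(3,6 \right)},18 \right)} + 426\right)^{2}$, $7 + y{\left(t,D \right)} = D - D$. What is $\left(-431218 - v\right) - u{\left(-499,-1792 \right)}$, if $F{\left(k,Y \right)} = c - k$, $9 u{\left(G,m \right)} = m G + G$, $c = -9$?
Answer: $-710295$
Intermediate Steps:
$y{\left(t,D \right)} = -7$ ($y{\left(t,D \right)} = -7 + \left(D - D\right) = -7 + 0 = -7$)
$u{\left(G,m \right)} = \frac{G}{9} + \frac{G m}{9}$ ($u{\left(G,m \right)} = \frac{m G + G}{9} = \frac{G m + G}{9} = \frac{G + G m}{9} = \frac{G}{9} + \frac{G m}{9}$)
$F{\left(k,Y \right)} = -9 - k$
$v = 179776$ ($v = \left(\left(-9 - -7\right) + 426\right)^{2} = \left(\left(-9 + 7\right) + 426\right)^{2} = \left(-2 + 426\right)^{2} = 424^{2} = 179776$)
$\left(-431218 - v\right) - u{\left(-499,-1792 \right)} = \left(-431218 - 179776\right) - \frac{1}{9} \left(-499\right) \left(1 - 1792\right) = \left(-431218 - 179776\right) - \frac{1}{9} \left(-499\right) \left(-1791\right) = -610994 - 99301 = -710295$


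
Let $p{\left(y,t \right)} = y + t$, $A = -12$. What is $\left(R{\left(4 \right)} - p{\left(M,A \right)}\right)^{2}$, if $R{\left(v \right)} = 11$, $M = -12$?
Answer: $1225$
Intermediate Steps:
$p{\left(y,t \right)} = t + y$
$\left(R{\left(4 \right)} - p{\left(M,A \right)}\right)^{2} = \left(11 - \left(-12 - 12\right)\right)^{2} = \left(11 - -24\right)^{2} = \left(11 + 24\right)^{2} = 35^{2} = 1225$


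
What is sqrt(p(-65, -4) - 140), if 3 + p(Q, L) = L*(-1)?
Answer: I*sqrt(139) ≈ 11.79*I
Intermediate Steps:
p(Q, L) = -3 - L (p(Q, L) = -3 + L*(-1) = -3 - L)
sqrt(p(-65, -4) - 140) = sqrt((-3 - 1*(-4)) - 140) = sqrt((-3 + 4) - 140) = sqrt(1 - 140) = sqrt(-139) = I*sqrt(139)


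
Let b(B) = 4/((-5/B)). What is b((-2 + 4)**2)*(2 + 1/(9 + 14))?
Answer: -752/115 ≈ -6.5391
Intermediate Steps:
b(B) = -4*B/5 (b(B) = 4*(-B/5) = -4*B/5)
b((-2 + 4)**2)*(2 + 1/(9 + 14)) = (-4*(-2 + 4)**2/5)*(2 + 1/(9 + 14)) = (-4/5*2**2)*(2 + 1/23) = (-4/5*4)*(2 + 1/23) = -16/5*47/23 = -752/115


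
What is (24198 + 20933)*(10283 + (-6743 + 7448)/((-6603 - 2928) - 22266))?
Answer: 4918795285942/10599 ≈ 4.6408e+8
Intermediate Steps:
(24198 + 20933)*(10283 + (-6743 + 7448)/((-6603 - 2928) - 22266)) = 45131*(10283 + 705/(-9531 - 22266)) = 45131*(10283 + 705/(-31797)) = 45131*(10283 + 705*(-1/31797)) = 45131*(10283 - 235/10599) = 45131*(108989282/10599) = 4918795285942/10599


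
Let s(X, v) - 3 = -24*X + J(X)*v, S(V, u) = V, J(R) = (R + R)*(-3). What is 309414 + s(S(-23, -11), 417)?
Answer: 367515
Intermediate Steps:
J(R) = -6*R (J(R) = (2*R)*(-3) = -6*R)
s(X, v) = 3 - 24*X - 6*X*v (s(X, v) = 3 + (-24*X + (-6*X)*v) = 3 + (-24*X - 6*X*v) = 3 - 24*X - 6*X*v)
309414 + s(S(-23, -11), 417) = 309414 + (3 - 24*(-23) - 6*(-23)*417) = 309414 + (3 + 552 + 57546) = 309414 + 58101 = 367515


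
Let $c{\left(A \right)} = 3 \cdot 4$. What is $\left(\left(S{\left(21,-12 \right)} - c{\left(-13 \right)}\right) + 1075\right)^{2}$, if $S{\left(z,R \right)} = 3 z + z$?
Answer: $1315609$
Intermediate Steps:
$c{\left(A \right)} = 12$
$S{\left(z,R \right)} = 4 z$
$\left(\left(S{\left(21,-12 \right)} - c{\left(-13 \right)}\right) + 1075\right)^{2} = \left(\left(4 \cdot 21 - 12\right) + 1075\right)^{2} = \left(\left(84 - 12\right) + 1075\right)^{2} = \left(72 + 1075\right)^{2} = 1147^{2} = 1315609$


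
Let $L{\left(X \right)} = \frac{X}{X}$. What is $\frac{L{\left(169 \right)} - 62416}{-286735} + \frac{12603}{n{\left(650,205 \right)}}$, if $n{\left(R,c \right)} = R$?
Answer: $\frac{730858191}{37275550} \approx 19.607$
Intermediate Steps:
$L{\left(X \right)} = 1$
$\frac{L{\left(169 \right)} - 62416}{-286735} + \frac{12603}{n{\left(650,205 \right)}} = \frac{1 - 62416}{-286735} + \frac{12603}{650} = \left(-62415\right) \left(- \frac{1}{286735}\right) + 12603 \cdot \frac{1}{650} = \frac{12483}{57347} + \frac{12603}{650} = \frac{730858191}{37275550}$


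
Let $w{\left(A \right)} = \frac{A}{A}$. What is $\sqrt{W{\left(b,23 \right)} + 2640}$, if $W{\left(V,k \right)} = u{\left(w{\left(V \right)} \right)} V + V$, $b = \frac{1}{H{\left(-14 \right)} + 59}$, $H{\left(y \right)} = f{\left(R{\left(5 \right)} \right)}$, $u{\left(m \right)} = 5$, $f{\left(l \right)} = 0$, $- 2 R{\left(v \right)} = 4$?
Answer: $\frac{\sqrt{9190194}}{59} \approx 51.382$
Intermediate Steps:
$w{\left(A \right)} = 1$
$R{\left(v \right)} = -2$ ($R{\left(v \right)} = \left(- \frac{1}{2}\right) 4 = -2$)
$H{\left(y \right)} = 0$
$b = \frac{1}{59}$ ($b = \frac{1}{0 + 59} = \frac{1}{59} \approx 0.016949$)
$W{\left(V,k \right)} = 6 V$ ($W{\left(V,k \right)} = 5 V + V = 6 V$)
$\sqrt{W{\left(b,23 \right)} + 2640} = \sqrt{6 \cdot \frac{1}{59} + 2640} = \sqrt{\frac{6}{59} + 2640} = \sqrt{\frac{155766}{59}} = \frac{\sqrt{9190194}}{59}$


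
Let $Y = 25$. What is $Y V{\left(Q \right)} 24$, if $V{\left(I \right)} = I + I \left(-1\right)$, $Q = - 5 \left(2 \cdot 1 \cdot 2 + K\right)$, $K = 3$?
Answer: $0$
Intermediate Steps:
$Q = -35$ ($Q = - 5 \left(2 \cdot 1 \cdot 2 + 3\right) = - 5 \left(2 \cdot 2 + 3\right) = - 5 \left(4 + 3\right) = \left(-5\right) 7 = -35$)
$V{\left(I \right)} = 0$ ($V{\left(I \right)} = I - I = 0$)
$Y V{\left(Q \right)} 24 = 25 \cdot 0 \cdot 24 = 0 \cdot 24 = 0$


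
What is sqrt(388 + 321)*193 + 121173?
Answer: 121173 + 193*sqrt(709) ≈ 1.2631e+5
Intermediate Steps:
sqrt(388 + 321)*193 + 121173 = sqrt(709)*193 + 121173 = 193*sqrt(709) + 121173 = 121173 + 193*sqrt(709)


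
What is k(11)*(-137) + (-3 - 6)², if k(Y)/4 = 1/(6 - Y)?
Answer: 953/5 ≈ 190.60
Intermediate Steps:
k(Y) = 4/(6 - Y)
k(11)*(-137) + (-3 - 6)² = -4/(-6 + 11)*(-137) + (-3 - 6)² = -4/5*(-137) + (-9)² = -4*⅕*(-137) + 81 = -⅘*(-137) + 81 = 548/5 + 81 = 953/5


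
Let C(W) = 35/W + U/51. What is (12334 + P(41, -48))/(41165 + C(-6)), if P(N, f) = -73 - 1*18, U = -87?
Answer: 178398/599723 ≈ 0.29747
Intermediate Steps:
P(N, f) = -91 (P(N, f) = -73 - 18 = -91)
C(W) = -29/17 + 35/W (C(W) = 35/W - 87/51 = 35/W - 87*1/51 = 35/W - 29/17 = -29/17 + 35/W)
(12334 + P(41, -48))/(41165 + C(-6)) = (12334 - 91)/(41165 + (-29/17 + 35/(-6))) = 12243/(41165 + (-29/17 + 35*(-⅙))) = 12243/(41165 + (-29/17 - 35/6)) = 12243/(41165 - 769/102) = 12243/(4198061/102) = 12243*(102/4198061) = 178398/599723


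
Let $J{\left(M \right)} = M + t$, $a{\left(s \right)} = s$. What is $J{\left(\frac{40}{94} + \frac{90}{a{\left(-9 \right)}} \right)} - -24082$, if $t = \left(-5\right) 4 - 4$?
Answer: $\frac{1130276}{47} \approx 24048.0$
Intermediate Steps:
$t = -24$ ($t = -20 - 4 = -24$)
$J{\left(M \right)} = -24 + M$ ($J{\left(M \right)} = M - 24 = -24 + M$)
$J{\left(\frac{40}{94} + \frac{90}{a{\left(-9 \right)}} \right)} - -24082 = \left(-24 + \left(\frac{40}{94} + \frac{90}{-9}\right)\right) - -24082 = \left(-24 + \left(40 \cdot \frac{1}{94} + 90 \left(- \frac{1}{9}\right)\right)\right) + 24082 = \left(-24 + \left(\frac{20}{47} - 10\right)\right) + 24082 = \left(-24 - \frac{450}{47}\right) + 24082 = - \frac{1578}{47} + 24082 = \frac{1130276}{47}$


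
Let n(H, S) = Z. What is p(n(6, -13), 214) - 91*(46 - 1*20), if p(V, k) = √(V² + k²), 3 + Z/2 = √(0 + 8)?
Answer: -2366 + 2*√(11466 - 12*√2) ≈ -2152.0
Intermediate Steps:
Z = -6 + 4*√2 (Z = -6 + 2*√(0 + 8) = -6 + 2*√8 = -6 + 2*(2*√2) = -6 + 4*√2 ≈ -0.34315)
n(H, S) = -6 + 4*√2
p(n(6, -13), 214) - 91*(46 - 1*20) = √((-6 + 4*√2)² + 214²) - 91*(46 - 1*20) = √((-6 + 4*√2)² + 45796) - 91*(46 - 20) = √(45796 + (-6 + 4*√2)²) - 91*26 = √(45796 + (-6 + 4*√2)²) - 1*2366 = √(45796 + (-6 + 4*√2)²) - 2366 = -2366 + √(45796 + (-6 + 4*√2)²)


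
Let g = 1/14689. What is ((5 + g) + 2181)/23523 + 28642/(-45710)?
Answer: -1404816061954/2632357741895 ≈ -0.53367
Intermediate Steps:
g = 1/14689 ≈ 6.8078e-5
((5 + g) + 2181)/23523 + 28642/(-45710) = ((5 + 1/14689) + 2181)/23523 + 28642/(-45710) = (73446/14689 + 2181)*(1/23523) + 28642*(-1/45710) = (32110155/14689)*(1/23523) - 14321/22855 = 10703385/115176449 - 14321/22855 = -1404816061954/2632357741895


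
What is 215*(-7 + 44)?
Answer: 7955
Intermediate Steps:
215*(-7 + 44) = 215*37 = 7955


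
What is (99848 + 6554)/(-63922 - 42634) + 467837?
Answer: 24925366485/53278 ≈ 4.6784e+5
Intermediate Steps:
(99848 + 6554)/(-63922 - 42634) + 467837 = 106402/(-106556) + 467837 = 106402*(-1/106556) + 467837 = -53201/53278 + 467837 = 24925366485/53278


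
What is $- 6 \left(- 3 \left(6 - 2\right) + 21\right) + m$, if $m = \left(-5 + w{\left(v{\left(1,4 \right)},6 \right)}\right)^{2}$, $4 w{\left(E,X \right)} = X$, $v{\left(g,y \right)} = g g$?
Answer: $- \frac{167}{4} \approx -41.75$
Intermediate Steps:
$v{\left(g,y \right)} = g^{2}$
$w{\left(E,X \right)} = \frac{X}{4}$
$m = \frac{49}{4}$ ($m = \left(-5 + \frac{1}{4} \cdot 6\right)^{2} = \left(-5 + \frac{3}{2}\right)^{2} = \left(- \frac{7}{2}\right)^{2} = \frac{49}{4} \approx 12.25$)
$- 6 \left(- 3 \left(6 - 2\right) + 21\right) + m = - 6 \left(- 3 \left(6 - 2\right) + 21\right) + \frac{49}{4} = - 6 \left(\left(-3\right) 4 + 21\right) + \frac{49}{4} = - 6 \left(-12 + 21\right) + \frac{49}{4} = \left(-6\right) 9 + \frac{49}{4} = -54 + \frac{49}{4} = - \frac{167}{4}$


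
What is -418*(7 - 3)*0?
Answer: 0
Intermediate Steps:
-418*(7 - 3)*0 = -1672*0 = -418*0 = 0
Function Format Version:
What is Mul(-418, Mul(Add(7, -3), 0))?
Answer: 0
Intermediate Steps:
Mul(-418, Mul(Add(7, -3), 0)) = Mul(-418, Mul(4, 0)) = Mul(-418, 0) = 0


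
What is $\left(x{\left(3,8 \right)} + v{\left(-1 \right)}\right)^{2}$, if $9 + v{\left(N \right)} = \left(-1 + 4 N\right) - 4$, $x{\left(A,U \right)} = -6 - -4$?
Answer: $400$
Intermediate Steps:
$x{\left(A,U \right)} = -2$ ($x{\left(A,U \right)} = -6 + 4 = -2$)
$v{\left(N \right)} = -14 + 4 N$ ($v{\left(N \right)} = -9 + \left(\left(-1 + 4 N\right) - 4\right) = -9 + \left(-5 + 4 N\right) = -14 + 4 N$)
$\left(x{\left(3,8 \right)} + v{\left(-1 \right)}\right)^{2} = \left(-2 + \left(-14 + 4 \left(-1\right)\right)\right)^{2} = \left(-2 - 18\right)^{2} = \left(-20\right)^{2} = 400$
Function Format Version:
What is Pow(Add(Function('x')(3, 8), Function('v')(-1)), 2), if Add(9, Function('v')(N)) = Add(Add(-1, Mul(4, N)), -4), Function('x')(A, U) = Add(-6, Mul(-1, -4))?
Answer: 400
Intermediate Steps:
Function('x')(A, U) = -2 (Function('x')(A, U) = Add(-6, 4) = -2)
Function('v')(N) = Add(-14, Mul(4, N)) (Function('v')(N) = Add(-9, Add(Add(-1, Mul(4, N)), -4)) = Add(-9, Add(-5, Mul(4, N))) = Add(-14, Mul(4, N)))
Pow(Add(Function('x')(3, 8), Function('v')(-1)), 2) = Pow(Add(-2, Add(-14, Mul(4, -1))), 2) = Pow(Add(-2, Add(-14, -4)), 2) = Pow(Add(-2, -18), 2) = Pow(-20, 2) = 400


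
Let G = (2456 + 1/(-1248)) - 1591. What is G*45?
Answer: 16192785/416 ≈ 38925.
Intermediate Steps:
G = 1079519/1248 (G = (2456 - 1/1248) - 1591 = 3065087/1248 - 1591 = 1079519/1248 ≈ 865.00)
G*45 = (1079519/1248)*45 = 16192785/416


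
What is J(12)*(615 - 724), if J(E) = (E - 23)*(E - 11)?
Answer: 1199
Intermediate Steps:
J(E) = (-23 + E)*(-11 + E)
J(12)*(615 - 724) = (253 + 12² - 34*12)*(615 - 724) = (253 + 144 - 408)*(-109) = -11*(-109) = 1199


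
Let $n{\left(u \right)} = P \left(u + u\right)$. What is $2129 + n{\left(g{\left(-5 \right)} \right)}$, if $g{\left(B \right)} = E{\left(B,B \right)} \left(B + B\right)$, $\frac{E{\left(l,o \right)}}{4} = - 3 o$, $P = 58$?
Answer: $-67471$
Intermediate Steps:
$E{\left(l,o \right)} = - 12 o$ ($E{\left(l,o \right)} = 4 \left(- 3 o\right) = - 12 o$)
$g{\left(B \right)} = - 24 B^{2}$ ($g{\left(B \right)} = - 12 B \left(B + B\right) = - 12 B 2 B = - 24 B^{2}$)
$n{\left(u \right)} = 116 u$ ($n{\left(u \right)} = 58 \left(u + u\right) = 58 \cdot 2 u = 116 u$)
$2129 + n{\left(g{\left(-5 \right)} \right)} = 2129 + 116 \left(- 24 \left(-5\right)^{2}\right) = 2129 + 116 \left(\left(-24\right) 25\right) = 2129 + 116 \left(-600\right) = 2129 - 69600 = -67471$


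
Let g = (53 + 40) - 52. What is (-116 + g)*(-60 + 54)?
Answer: 450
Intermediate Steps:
g = 41 (g = 93 - 52 = 41)
(-116 + g)*(-60 + 54) = (-116 + 41)*(-60 + 54) = -75*(-6) = 450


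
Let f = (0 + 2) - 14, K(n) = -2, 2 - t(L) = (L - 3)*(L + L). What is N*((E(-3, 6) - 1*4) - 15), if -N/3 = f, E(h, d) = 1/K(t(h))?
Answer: -702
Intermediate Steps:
t(L) = 2 - 2*L*(-3 + L) (t(L) = 2 - (L - 3)*(L + L) = 2 - (-3 + L)*2*L = 2 - 2*L*(-3 + L))
E(h, d) = -1/2 (E(h, d) = 1/(-2) = -1/2)
f = -12 (f = 2 - 14 = -12)
N = 36 (N = -3*(-12) = 36)
N*((E(-3, 6) - 1*4) - 15) = 36*((-1/2 - 1*4) - 15) = 36*((-1/2 - 4) - 15) = 36*(-9/2 - 15) = 36*(-39/2) = -702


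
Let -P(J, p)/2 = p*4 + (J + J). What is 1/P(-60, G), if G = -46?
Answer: 1/608 ≈ 0.0016447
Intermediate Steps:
P(J, p) = -8*p - 4*J (P(J, p) = -2*(p*4 + (J + J)) = -2*(4*p + 2*J) = -2*(2*J + 4*p) = -8*p - 4*J)
1/P(-60, G) = 1/(-8*(-46) - 4*(-60)) = 1/(368 + 240) = 1/608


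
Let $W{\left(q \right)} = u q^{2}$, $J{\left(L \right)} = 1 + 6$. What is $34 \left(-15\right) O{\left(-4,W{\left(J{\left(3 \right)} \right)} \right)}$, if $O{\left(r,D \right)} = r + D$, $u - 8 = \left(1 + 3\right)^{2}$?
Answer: $-597720$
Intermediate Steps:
$J{\left(L \right)} = 7$
$u = 24$ ($u = 8 + \left(1 + 3\right)^{2} = 8 + 4^{2} = 8 + 16 = 24$)
$W{\left(q \right)} = 24 q^{2}$
$O{\left(r,D \right)} = D + r$
$34 \left(-15\right) O{\left(-4,W{\left(J{\left(3 \right)} \right)} \right)} = 34 \left(-15\right) \left(24 \cdot 7^{2} - 4\right) = - 510 \left(24 \cdot 49 - 4\right) = - 510 \left(1176 - 4\right) = \left(-510\right) 1172 = -597720$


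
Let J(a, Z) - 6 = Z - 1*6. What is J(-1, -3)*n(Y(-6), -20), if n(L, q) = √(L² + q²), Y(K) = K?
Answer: -6*√109 ≈ -62.642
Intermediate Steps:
J(a, Z) = Z (J(a, Z) = 6 + (Z - 1*6) = 6 + (Z - 6) = 6 + (-6 + Z) = Z)
J(-1, -3)*n(Y(-6), -20) = -3*√((-6)² + (-20)²) = -3*√(36 + 400) = -6*√109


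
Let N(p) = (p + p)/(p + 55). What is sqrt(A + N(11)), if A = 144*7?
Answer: 55*sqrt(3)/3 ≈ 31.754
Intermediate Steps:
N(p) = 2*p/(55 + p) (N(p) = (2*p)/(55 + p) = 2*p/(55 + p))
A = 1008
sqrt(A + N(11)) = sqrt(1008 + 2*11/(55 + 11)) = sqrt(1008 + 2*11/66) = sqrt(1008 + 2*11*(1/66)) = sqrt(1008 + 1/3) = sqrt(3025/3) = 55*sqrt(3)/3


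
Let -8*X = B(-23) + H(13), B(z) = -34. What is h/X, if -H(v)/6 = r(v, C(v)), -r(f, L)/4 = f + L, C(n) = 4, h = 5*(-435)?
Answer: 8700/187 ≈ 46.524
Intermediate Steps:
h = -2175
r(f, L) = -4*L - 4*f (r(f, L) = -4*(f + L) = -4*(L + f) = -4*L - 4*f)
H(v) = 96 + 24*v (H(v) = -6*(-4*4 - 4*v) = -6*(-16 - 4*v) = 96 + 24*v)
X = -187/4 (X = -(-34 + (96 + 24*13))/8 = -(-34 + (96 + 312))/8 = -(-34 + 408)/8 = -1/8*374 = -187/4 ≈ -46.750)
h/X = -2175/(-187/4) = -2175*(-4/187) = 8700/187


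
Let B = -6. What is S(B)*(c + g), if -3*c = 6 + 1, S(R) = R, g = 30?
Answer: -166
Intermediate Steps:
c = -7/3 (c = -(6 + 1)/3 = -⅓*7 = -7/3 ≈ -2.3333)
S(B)*(c + g) = -6*(-7/3 + 30) = -6*83/3 = -166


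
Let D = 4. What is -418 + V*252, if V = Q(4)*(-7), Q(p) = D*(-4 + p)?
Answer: -418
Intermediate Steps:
Q(p) = -16 + 4*p (Q(p) = 4*(-4 + p) = -16 + 4*p)
V = 0 (V = (-16 + 4*4)*(-7) = (-16 + 16)*(-7) = 0*(-7) = 0)
-418 + V*252 = -418 + 0*252 = -418 + 0 = -418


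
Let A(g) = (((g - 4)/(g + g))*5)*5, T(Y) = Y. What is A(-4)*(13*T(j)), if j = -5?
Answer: -1625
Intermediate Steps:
A(g) = 25*(-4 + g)/(2*g) (A(g) = (((-4 + g)/((2*g)))*5)*5 = (((-4 + g)*(1/(2*g)))*5)*5 = (((-4 + g)/(2*g))*5)*5 = (5*(-4 + g)/(2*g))*5 = 25*(-4 + g)/(2*g))
A(-4)*(13*T(j)) = (25/2 - 50/(-4))*(13*(-5)) = (25/2 - 50*(-1/4))*(-65) = (25/2 + 25/2)*(-65) = 25*(-65) = -1625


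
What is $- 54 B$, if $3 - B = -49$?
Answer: $-2808$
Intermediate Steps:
$B = 52$ ($B = 3 - -49 = 3 + 49 = 52$)
$- 54 B = \left(-54\right) 52 = -2808$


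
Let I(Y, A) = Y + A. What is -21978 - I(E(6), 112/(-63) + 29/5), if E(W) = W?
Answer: -989461/45 ≈ -21988.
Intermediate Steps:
I(Y, A) = A + Y
-21978 - I(E(6), 112/(-63) + 29/5) = -21978 - ((112/(-63) + 29/5) + 6) = -21978 - ((112*(-1/63) + 29*(⅕)) + 6) = -21978 - ((-16/9 + 29/5) + 6) = -21978 - (181/45 + 6) = -21978 - 1*451/45 = -21978 - 451/45 = -989461/45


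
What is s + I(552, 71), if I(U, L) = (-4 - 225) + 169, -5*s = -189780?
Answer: 37896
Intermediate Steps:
s = 37956 (s = -⅕*(-189780) = 37956)
I(U, L) = -60 (I(U, L) = -229 + 169 = -60)
s + I(552, 71) = 37956 - 60 = 37896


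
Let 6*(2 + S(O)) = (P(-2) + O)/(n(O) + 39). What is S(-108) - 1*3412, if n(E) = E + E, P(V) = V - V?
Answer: -201420/59 ≈ -3413.9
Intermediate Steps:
P(V) = 0
n(E) = 2*E
S(O) = -2 + O/(6*(39 + 2*O)) (S(O) = -2 + ((0 + O)/(2*O + 39))/6 = -2 + (O/(39 + 2*O))/6 = -2 + O/(6*(39 + 2*O)))
S(-108) - 1*3412 = (-468 - 23*(-108))/(6*(39 + 2*(-108))) - 1*3412 = (-468 + 2484)/(6*(39 - 216)) - 3412 = (1/6)*2016/(-177) - 3412 = (1/6)*(-1/177)*2016 - 3412 = -112/59 - 3412 = -201420/59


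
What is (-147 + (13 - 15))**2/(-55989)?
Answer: -22201/55989 ≈ -0.39652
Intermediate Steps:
(-147 + (13 - 15))**2/(-55989) = (-147 - 2)**2*(-1/55989) = (-149)**2*(-1/55989) = 22201*(-1/55989) = -22201/55989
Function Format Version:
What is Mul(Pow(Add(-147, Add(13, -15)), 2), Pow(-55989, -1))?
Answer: Rational(-22201, 55989) ≈ -0.39652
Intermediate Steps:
Mul(Pow(Add(-147, Add(13, -15)), 2), Pow(-55989, -1)) = Mul(Pow(Add(-147, -2), 2), Rational(-1, 55989)) = Mul(Pow(-149, 2), Rational(-1, 55989)) = Mul(22201, Rational(-1, 55989)) = Rational(-22201, 55989)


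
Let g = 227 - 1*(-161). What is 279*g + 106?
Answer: 108358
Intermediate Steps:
g = 388 (g = 227 + 161 = 388)
279*g + 106 = 279*388 + 106 = 108252 + 106 = 108358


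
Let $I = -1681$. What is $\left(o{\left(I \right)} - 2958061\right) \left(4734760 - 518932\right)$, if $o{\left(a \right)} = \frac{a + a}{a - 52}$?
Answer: $- \frac{21611668009403628}{1733} \approx -1.2471 \cdot 10^{13}$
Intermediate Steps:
$o{\left(a \right)} = \frac{2 a}{-52 + a}$
$\left(o{\left(I \right)} - 2958061\right) \left(4734760 - 518932\right) = \left(2 \left(-1681\right) \frac{1}{-52 - 1681} - 2958061\right) \left(4734760 - 518932\right) = \left(2 \left(-1681\right) \frac{1}{-1733} - 2958061\right) 4215828 = \left(2 \left(-1681\right) \left(- \frac{1}{1733}\right) - 2958061\right) 4215828 = \left(\frac{3362}{1733} - 2958061\right) 4215828 = \left(- \frac{5126316351}{1733}\right) 4215828 = - \frac{21611668009403628}{1733}$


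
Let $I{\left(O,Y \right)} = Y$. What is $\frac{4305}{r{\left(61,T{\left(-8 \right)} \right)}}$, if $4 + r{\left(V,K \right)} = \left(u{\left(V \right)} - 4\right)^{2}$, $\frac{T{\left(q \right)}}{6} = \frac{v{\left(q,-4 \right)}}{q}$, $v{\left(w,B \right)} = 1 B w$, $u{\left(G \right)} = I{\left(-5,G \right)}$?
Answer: $\frac{861}{649} \approx 1.3267$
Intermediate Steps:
$u{\left(G \right)} = G$
$v{\left(w,B \right)} = B w$
$T{\left(q \right)} = -24$ ($T{\left(q \right)} = 6 \frac{\left(-4\right) q}{q} = 6 \left(-4\right) = -24$)
$r{\left(V,K \right)} = -4 + \left(-4 + V\right)^{2}$ ($r{\left(V,K \right)} = -4 + \left(V - 4\right)^{2} = -4 + \left(-4 + V\right)^{2}$)
$\frac{4305}{r{\left(61,T{\left(-8 \right)} \right)}} = \frac{4305}{-4 + \left(-4 + 61\right)^{2}} = \frac{4305}{-4 + 57^{2}} = \frac{4305}{-4 + 3249} = \frac{4305}{3245} = 4305 \cdot \frac{1}{3245} = \frac{861}{649}$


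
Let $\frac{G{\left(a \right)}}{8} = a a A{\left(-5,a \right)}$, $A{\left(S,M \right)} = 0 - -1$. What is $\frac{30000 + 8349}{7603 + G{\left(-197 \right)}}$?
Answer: $\frac{12783}{106025} \approx 0.12057$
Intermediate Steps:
$A{\left(S,M \right)} = 1$ ($A{\left(S,M \right)} = 0 + 1 = 1$)
$G{\left(a \right)} = 8 a^{2}$ ($G{\left(a \right)} = 8 a a 1 = 8 a^{2} \cdot 1 = 8 a^{2}$)
$\frac{30000 + 8349}{7603 + G{\left(-197 \right)}} = \frac{30000 + 8349}{7603 + 8 \left(-197\right)^{2}} = \frac{38349}{7603 + 8 \cdot 38809} = \frac{38349}{7603 + 310472} = \frac{38349}{318075} = 38349 \cdot \frac{1}{318075} = \frac{12783}{106025}$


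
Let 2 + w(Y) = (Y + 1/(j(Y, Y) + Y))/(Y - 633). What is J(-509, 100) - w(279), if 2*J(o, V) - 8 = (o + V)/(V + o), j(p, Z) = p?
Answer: 1439641/197532 ≈ 7.2881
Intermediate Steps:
J(o, V) = 9/2 (J(o, V) = 4 + ((o + V)/(V + o))/2 = 4 + ((V + o)/(V + o))/2 = 4 + (1/2)*1 = 4 + 1/2 = 9/2)
w(Y) = -2 + (Y + 1/(2*Y))/(-633 + Y) (w(Y) = -2 + (Y + 1/(Y + Y))/(Y - 633) = -2 + (Y + 1/(2*Y))/(-633 + Y))
J(-509, 100) - w(279) = 9/2 - (1/2 - 1*279**2 + 1266*279)/(279*(-633 + 279)) = 9/2 - (1/2 - 1*77841 + 353214)/(279*(-354)) = 9/2 - (-1)*(1/2 - 77841 + 353214)/(279*354) = 9/2 - (-1)*550747/(279*354*2) = 9/2 - 1*(-550747/197532) = 9/2 + 550747/197532 = 1439641/197532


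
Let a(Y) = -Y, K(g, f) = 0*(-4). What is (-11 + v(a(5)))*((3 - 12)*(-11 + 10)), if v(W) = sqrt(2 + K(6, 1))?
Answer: -99 + 9*sqrt(2) ≈ -86.272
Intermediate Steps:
K(g, f) = 0
v(W) = sqrt(2) (v(W) = sqrt(2 + 0) = sqrt(2))
(-11 + v(a(5)))*((3 - 12)*(-11 + 10)) = (-11 + sqrt(2))*((3 - 12)*(-11 + 10)) = (-11 + sqrt(2))*(-9*(-1)) = (-11 + sqrt(2))*9 = -99 + 9*sqrt(2)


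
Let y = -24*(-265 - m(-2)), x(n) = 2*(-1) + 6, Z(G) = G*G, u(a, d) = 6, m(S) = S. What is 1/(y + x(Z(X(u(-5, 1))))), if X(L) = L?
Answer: 1/6316 ≈ 0.00015833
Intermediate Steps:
Z(G) = G**2
x(n) = 4 (x(n) = -2 + 6 = 4)
y = 6312 (y = -24*(-265 - 1*(-2)) = -24*(-265 + 2) = -24*(-263) = 6312)
1/(y + x(Z(X(u(-5, 1))))) = 1/(6312 + 4) = 1/6316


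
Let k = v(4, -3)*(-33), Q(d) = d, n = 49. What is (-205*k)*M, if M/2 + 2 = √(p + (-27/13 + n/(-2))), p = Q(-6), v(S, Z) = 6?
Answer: -162360 + 446490*I*√182/13 ≈ -1.6236e+5 + 4.6334e+5*I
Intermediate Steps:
p = -6
M = -4 + 11*I*√182/13 (M = -4 + 2*√(-6 + (-27/13 + 49/(-2))) = -4 + 2*√(-6 + (-27*1/13 + 49*(-½))) = -4 + 2*√(-6 + (-27/13 - 49/2)) = -4 + 2*√(-6 - 691/26) = -4 + 2*√(-847/26) = -4 + 2*(11*I*√182/26) = -4 + 11*I*√182/13 ≈ -4.0 + 11.415*I)
k = -198 (k = 6*(-33) = -198)
(-205*k)*M = (-205*(-198))*(-4 + 11*I*√182/13) = 40590*(-4 + 11*I*√182/13) = -162360 + 446490*I*√182/13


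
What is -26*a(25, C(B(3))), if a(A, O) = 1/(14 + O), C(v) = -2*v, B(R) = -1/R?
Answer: -39/22 ≈ -1.7727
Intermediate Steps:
-26*a(25, C(B(3))) = -26/(14 - (-2)/3) = -26/(14 - 2*(-⅓)) = -26/(14 + ⅔) = -26/44/3 = -26*3/44 = -39/22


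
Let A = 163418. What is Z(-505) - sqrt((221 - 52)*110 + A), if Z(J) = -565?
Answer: -565 - 2*sqrt(45502) ≈ -991.62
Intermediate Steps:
Z(-505) - sqrt((221 - 52)*110 + A) = -565 - sqrt((221 - 52)*110 + 163418) = -565 - sqrt(169*110 + 163418) = -565 - sqrt(18590 + 163418) = -565 - sqrt(182008) = -565 - 2*sqrt(45502)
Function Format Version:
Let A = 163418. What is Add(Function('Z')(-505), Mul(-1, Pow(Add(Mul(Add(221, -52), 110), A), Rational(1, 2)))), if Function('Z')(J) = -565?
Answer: Add(-565, Mul(-2, Pow(45502, Rational(1, 2)))) ≈ -991.62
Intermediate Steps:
Add(Function('Z')(-505), Mul(-1, Pow(Add(Mul(Add(221, -52), 110), A), Rational(1, 2)))) = Add(-565, Mul(-1, Pow(Add(Mul(Add(221, -52), 110), 163418), Rational(1, 2)))) = Add(-565, Mul(-1, Pow(Add(Mul(169, 110), 163418), Rational(1, 2)))) = Add(-565, Mul(-1, Pow(Add(18590, 163418), Rational(1, 2)))) = Add(-565, Mul(-1, Pow(182008, Rational(1, 2)))) = Add(-565, Mul(-1, Mul(2, Pow(45502, Rational(1, 2))))) = Add(-565, Mul(-2, Pow(45502, Rational(1, 2))))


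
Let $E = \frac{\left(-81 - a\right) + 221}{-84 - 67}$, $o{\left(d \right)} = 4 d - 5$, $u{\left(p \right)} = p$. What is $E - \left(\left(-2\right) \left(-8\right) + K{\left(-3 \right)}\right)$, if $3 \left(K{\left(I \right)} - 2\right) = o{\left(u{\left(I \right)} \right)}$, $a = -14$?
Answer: $- \frac{6049}{453} \approx -13.353$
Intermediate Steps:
$o{\left(d \right)} = -5 + 4 d$
$K{\left(I \right)} = \frac{1}{3} + \frac{4 I}{3}$ ($K{\left(I \right)} = 2 + \frac{-5 + 4 I}{3} = 2 + \left(- \frac{5}{3} + \frac{4 I}{3}\right) = \frac{1}{3} + \frac{4 I}{3}$)
$E = - \frac{154}{151}$ ($E = \frac{\left(-81 - -14\right) + 221}{-84 - 67} = \frac{\left(-81 + 14\right) + 221}{-151} = \left(-67 + 221\right) \left(- \frac{1}{151}\right) = 154 \left(- \frac{1}{151}\right) = - \frac{154}{151} \approx -1.0199$)
$E - \left(\left(-2\right) \left(-8\right) + K{\left(-3 \right)}\right) = - \frac{154}{151} - \left(\left(-2\right) \left(-8\right) + \left(\frac{1}{3} + \frac{4}{3} \left(-3\right)\right)\right) = - \frac{154}{151} - \left(16 + \left(\frac{1}{3} - 4\right)\right) = - \frac{154}{151} - \left(16 - \frac{11}{3}\right) = - \frac{154}{151} - \frac{37}{3} = - \frac{6049}{453}$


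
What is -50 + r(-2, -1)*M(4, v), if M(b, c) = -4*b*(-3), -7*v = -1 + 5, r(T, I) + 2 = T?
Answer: -242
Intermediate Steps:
r(T, I) = -2 + T
v = -4/7 (v = -(-1 + 5)/7 = -1/7*4 = -4/7 ≈ -0.57143)
M(b, c) = 12*b
-50 + r(-2, -1)*M(4, v) = -50 + (-2 - 2)*(12*4) = -50 - 4*48 = -50 - 192 = -242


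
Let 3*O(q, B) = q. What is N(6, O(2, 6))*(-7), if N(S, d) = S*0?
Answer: 0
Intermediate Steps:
O(q, B) = q/3
N(S, d) = 0
N(6, O(2, 6))*(-7) = 0*(-7) = 0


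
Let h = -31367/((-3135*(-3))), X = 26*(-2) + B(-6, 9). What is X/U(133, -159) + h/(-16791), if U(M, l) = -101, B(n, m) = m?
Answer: 6793700332/15949854855 ≈ 0.42594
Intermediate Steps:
X = -43 (X = 26*(-2) + 9 = -52 + 9 = -43)
h = -31367/9405 ≈ -3.3351
X/U(133, -159) + h/(-16791) = -43/(-101) - 31367/9405/(-16791) = -43*(-1/101) - 31367/9405*(-1/16791) = 43/101 + 31367/157919355 = 6793700332/15949854855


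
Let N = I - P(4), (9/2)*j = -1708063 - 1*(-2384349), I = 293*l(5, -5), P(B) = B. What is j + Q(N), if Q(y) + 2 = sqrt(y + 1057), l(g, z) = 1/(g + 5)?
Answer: 1352554/9 + sqrt(108230)/10 ≈ 1.5032e+5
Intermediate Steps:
l(g, z) = 1/(5 + g)
I = 293/10 (I = 293/(5 + 5) = 293/10 ≈ 29.300)
j = 1352572/9 (j = 2*(-1708063 - 1*(-2384349))/9 = 2*(-1708063 + 2384349)/9 = (2/9)*676286 = 1352572/9 ≈ 1.5029e+5)
N = 253/10 (N = 293/10 - 1*4 = 293/10 - 4 = 253/10 ≈ 25.300)
Q(y) = -2 + sqrt(1057 + y) (Q(y) = -2 + sqrt(y + 1057) = -2 + sqrt(1057 + y))
j + Q(N) = 1352572/9 + (-2 + sqrt(1057 + 253/10)) = 1352572/9 + (-2 + sqrt(10823/10)) = 1352572/9 + (-2 + sqrt(108230)/10) = 1352554/9 + sqrt(108230)/10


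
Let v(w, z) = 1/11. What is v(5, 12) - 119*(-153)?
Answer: 200278/11 ≈ 18207.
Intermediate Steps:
v(w, z) = 1/11
v(5, 12) - 119*(-153) = 1/11 - 119*(-153) = 1/11 + 18207 = 200278/11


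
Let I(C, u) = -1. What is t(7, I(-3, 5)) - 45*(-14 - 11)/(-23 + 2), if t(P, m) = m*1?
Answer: -382/7 ≈ -54.571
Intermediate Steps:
t(P, m) = m
t(7, I(-3, 5)) - 45*(-14 - 11)/(-23 + 2) = -1 - 45*(-14 - 11)/(-23 + 2) = -1 - (-1125)/(-21) = -1 - (-1125)*(-1)/21 = -1 - 45*25/21 = -1 - 375/7 = -382/7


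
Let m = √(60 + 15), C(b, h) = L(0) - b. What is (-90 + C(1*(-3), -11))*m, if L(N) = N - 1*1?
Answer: -440*√3 ≈ -762.10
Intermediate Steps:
L(N) = -1 + N (L(N) = N - 1 = -1 + N)
C(b, h) = -1 - b (C(b, h) = (-1 + 0) - b = -1 - b)
m = 5*√3 (m = √75 = 5*√3 ≈ 8.6602)
(-90 + C(1*(-3), -11))*m = (-90 + (-1 - (-3)))*(5*√3) = (-90 + (-1 - 1*(-3)))*(5*√3) = (-90 + (-1 + 3))*(5*√3) = (-90 + 2)*(5*√3) = -440*√3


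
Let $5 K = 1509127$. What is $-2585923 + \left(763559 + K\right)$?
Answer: $- \frac{7602693}{5} \approx -1.5205 \cdot 10^{6}$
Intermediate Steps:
$K = \frac{1509127}{5}$ ($K = \frac{1}{5} \cdot 1509127 = \frac{1509127}{5} \approx 3.0183 \cdot 10^{5}$)
$-2585923 + \left(763559 + K\right) = -2585923 + \left(763559 + \frac{1509127}{5}\right) = -2585923 + \frac{5326922}{5} = - \frac{7602693}{5}$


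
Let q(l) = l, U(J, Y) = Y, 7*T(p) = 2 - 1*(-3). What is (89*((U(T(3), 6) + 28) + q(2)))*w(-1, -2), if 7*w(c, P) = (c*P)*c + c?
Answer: -9612/7 ≈ -1373.1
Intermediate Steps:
T(p) = 5/7 (T(p) = (2 - 1*(-3))/7 = (2 + 3)/7 = (⅐)*5 = 5/7)
w(c, P) = c/7 + P*c²/7 (w(c, P) = ((c*P)*c + c)/7 = ((P*c)*c + c)/7 = (P*c² + c)/7 = (c + P*c²)/7 = c/7 + P*c²/7)
(89*((U(T(3), 6) + 28) + q(2)))*w(-1, -2) = (89*((6 + 28) + 2))*((⅐)*(-1)*(1 - 2*(-1))) = (89*(34 + 2))*((⅐)*(-1)*(1 + 2)) = (89*36)*((⅐)*(-1)*3) = 3204*(-3/7) = -9612/7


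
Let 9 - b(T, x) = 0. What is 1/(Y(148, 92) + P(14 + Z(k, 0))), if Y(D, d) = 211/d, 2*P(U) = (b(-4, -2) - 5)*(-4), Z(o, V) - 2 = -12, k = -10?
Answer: -92/525 ≈ -0.17524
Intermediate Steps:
b(T, x) = 9 (b(T, x) = 9 - 1*0 = 9 + 0 = 9)
Z(o, V) = -10 (Z(o, V) = 2 - 12 = -10)
P(U) = -8 (P(U) = ((9 - 5)*(-4))/2 = (4*(-4))/2 = (½)*(-16) = -8)
1/(Y(148, 92) + P(14 + Z(k, 0))) = 1/(211/92 - 8) = 1/(-525/92) = -92/525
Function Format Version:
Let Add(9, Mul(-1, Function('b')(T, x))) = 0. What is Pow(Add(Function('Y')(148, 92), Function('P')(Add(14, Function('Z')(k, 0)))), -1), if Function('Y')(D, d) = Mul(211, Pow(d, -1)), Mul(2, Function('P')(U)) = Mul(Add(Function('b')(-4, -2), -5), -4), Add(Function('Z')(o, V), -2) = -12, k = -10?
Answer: Rational(-92, 525) ≈ -0.17524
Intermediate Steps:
Function('b')(T, x) = 9 (Function('b')(T, x) = Add(9, Mul(-1, 0)) = Add(9, 0) = 9)
Function('Z')(o, V) = -10 (Function('Z')(o, V) = Add(2, -12) = -10)
Function('P')(U) = -8 (Function('P')(U) = Mul(Rational(1, 2), Mul(Add(9, -5), -4)) = Mul(Rational(1, 2), Mul(4, -4)) = Mul(Rational(1, 2), -16) = -8)
Pow(Add(Function('Y')(148, 92), Function('P')(Add(14, Function('Z')(k, 0)))), -1) = Pow(Add(Mul(211, Pow(92, -1)), -8), -1) = Pow(Add(Mul(211, Rational(1, 92)), -8), -1) = Pow(Add(Rational(211, 92), -8), -1) = Pow(Rational(-525, 92), -1) = Rational(-92, 525)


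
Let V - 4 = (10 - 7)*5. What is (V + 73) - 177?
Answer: -85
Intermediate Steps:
V = 19 (V = 4 + (10 - 7)*5 = 4 + 3*5 = 4 + 15 = 19)
(V + 73) - 177 = (19 + 73) - 177 = 92 - 177 = -85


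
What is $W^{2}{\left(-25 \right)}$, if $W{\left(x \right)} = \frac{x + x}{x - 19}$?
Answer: $\frac{625}{484} \approx 1.2913$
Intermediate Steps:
$W{\left(x \right)} = \frac{2 x}{-19 + x}$ ($W{\left(x \right)} = \frac{2 x}{x - 19} = \frac{2 x}{-19 + x}$)
$W^{2}{\left(-25 \right)} = \left(2 \left(-25\right) \frac{1}{-19 - 25}\right)^{2} = \left(2 \left(-25\right) \frac{1}{-44}\right)^{2} = \left(2 \left(-25\right) \left(- \frac{1}{44}\right)\right)^{2} = \left(\frac{25}{22}\right)^{2} = \frac{625}{484}$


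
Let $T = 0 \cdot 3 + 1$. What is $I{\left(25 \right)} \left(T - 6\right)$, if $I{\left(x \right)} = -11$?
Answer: $55$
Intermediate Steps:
$T = 1$ ($T = 0 + 1 = 1$)
$I{\left(25 \right)} \left(T - 6\right) = - 11 \left(1 - 6\right) = \left(-11\right) \left(-5\right) = 55$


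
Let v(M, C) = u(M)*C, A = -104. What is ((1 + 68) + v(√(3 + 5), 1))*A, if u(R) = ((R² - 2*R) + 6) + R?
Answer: -8632 + 208*√2 ≈ -8337.8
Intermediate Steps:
u(R) = 6 + R² - R (u(R) = (6 + R² - 2*R) + R = 6 + R² - R)
v(M, C) = C*(6 + M² - M) (v(M, C) = (6 + M² - M)*C = C*(6 + M² - M))
((1 + 68) + v(√(3 + 5), 1))*A = ((1 + 68) + 1*(6 + (√(3 + 5))² - √(3 + 5)))*(-104) = (69 + 1*(6 + (√8)² - √8))*(-104) = (69 + 1*(6 + (2*√2)² - 2*√2))*(-104) = (69 + 1*(6 + 8 - 2*√2))*(-104) = (69 + 1*(14 - 2*√2))*(-104) = (69 + (14 - 2*√2))*(-104) = (83 - 2*√2)*(-104) = -8632 + 208*√2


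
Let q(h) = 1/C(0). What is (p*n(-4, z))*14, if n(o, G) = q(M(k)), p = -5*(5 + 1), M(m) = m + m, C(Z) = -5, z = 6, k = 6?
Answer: 84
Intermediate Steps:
M(m) = 2*m
q(h) = -⅕ (q(h) = 1/(-5) = -⅕)
p = -30 (p = -5*6 = -30)
n(o, G) = -⅕
(p*n(-4, z))*14 = -30*(-⅕)*14 = 6*14 = 84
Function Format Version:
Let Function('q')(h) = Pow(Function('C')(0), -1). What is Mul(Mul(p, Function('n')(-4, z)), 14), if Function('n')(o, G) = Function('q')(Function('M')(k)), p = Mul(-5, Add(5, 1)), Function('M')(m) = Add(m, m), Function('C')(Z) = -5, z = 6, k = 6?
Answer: 84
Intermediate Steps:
Function('M')(m) = Mul(2, m)
Function('q')(h) = Rational(-1, 5) (Function('q')(h) = Pow(-5, -1) = Rational(-1, 5))
p = -30 (p = Mul(-5, 6) = -30)
Function('n')(o, G) = Rational(-1, 5)
Mul(Mul(p, Function('n')(-4, z)), 14) = Mul(Mul(-30, Rational(-1, 5)), 14) = Mul(6, 14) = 84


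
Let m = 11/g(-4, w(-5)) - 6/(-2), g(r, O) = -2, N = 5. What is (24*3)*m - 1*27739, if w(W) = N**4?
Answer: -27919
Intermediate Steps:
w(W) = 625 (w(W) = 5**4 = 625)
m = -5/2 (m = 11/(-2) - 6/(-2) = 11*(-1/2) - 6*(-1/2) = -11/2 + 3 = -5/2 ≈ -2.5000)
(24*3)*m - 1*27739 = (24*3)*(-5/2) - 1*27739 = 72*(-5/2) - 27739 = -180 - 27739 = -27919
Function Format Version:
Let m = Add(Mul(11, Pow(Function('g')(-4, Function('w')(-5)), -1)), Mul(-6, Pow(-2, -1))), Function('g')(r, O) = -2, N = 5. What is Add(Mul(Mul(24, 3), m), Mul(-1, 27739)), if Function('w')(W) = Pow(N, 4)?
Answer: -27919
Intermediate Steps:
Function('w')(W) = 625 (Function('w')(W) = Pow(5, 4) = 625)
m = Rational(-5, 2) (m = Add(Mul(11, Pow(-2, -1)), Mul(-6, Pow(-2, -1))) = Add(Mul(11, Rational(-1, 2)), Mul(-6, Rational(-1, 2))) = Add(Rational(-11, 2), 3) = Rational(-5, 2) ≈ -2.5000)
Add(Mul(Mul(24, 3), m), Mul(-1, 27739)) = Add(Mul(Mul(24, 3), Rational(-5, 2)), Mul(-1, 27739)) = Add(Mul(72, Rational(-5, 2)), -27739) = Add(-180, -27739) = -27919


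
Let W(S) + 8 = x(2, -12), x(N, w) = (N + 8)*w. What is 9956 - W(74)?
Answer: 10084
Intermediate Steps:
x(N, w) = w*(8 + N) (x(N, w) = (8 + N)*w = w*(8 + N))
W(S) = -128 (W(S) = -8 - 12*(8 + 2) = -8 - 12*10 = -8 - 120 = -128)
9956 - W(74) = 9956 - 1*(-128) = 9956 + 128 = 10084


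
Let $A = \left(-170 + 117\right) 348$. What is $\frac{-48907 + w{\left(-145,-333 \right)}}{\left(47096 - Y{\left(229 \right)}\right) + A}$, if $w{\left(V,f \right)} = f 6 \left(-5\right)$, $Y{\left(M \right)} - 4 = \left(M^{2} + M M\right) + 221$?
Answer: $\frac{38917}{76455} \approx 0.50902$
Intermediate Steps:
$Y{\left(M \right)} = 225 + 2 M^{2}$ ($Y{\left(M \right)} = 4 + \left(\left(M^{2} + M M\right) + 221\right) = 4 + \left(\left(M^{2} + M^{2}\right) + 221\right) = 4 + \left(2 M^{2} + 221\right) = 4 + \left(221 + 2 M^{2}\right) = 225 + 2 M^{2}$)
$w{\left(V,f \right)} = - 30 f$ ($w{\left(V,f \right)} = 6 f \left(-5\right) = - 30 f$)
$A = -18444$ ($A = \left(-53\right) 348 = -18444$)
$\frac{-48907 + w{\left(-145,-333 \right)}}{\left(47096 - Y{\left(229 \right)}\right) + A} = \frac{-48907 - -9990}{\left(47096 - \left(225 + 2 \cdot 229^{2}\right)\right) - 18444} = \frac{-48907 + 9990}{\left(47096 - \left(225 + 2 \cdot 52441\right)\right) - 18444} = - \frac{38917}{\left(47096 - \left(225 + 104882\right)\right) - 18444} = - \frac{38917}{\left(47096 - 105107\right) - 18444} = - \frac{38917}{-58011 - 18444} = - \frac{38917}{-76455} = \left(-38917\right) \left(- \frac{1}{76455}\right) = \frac{38917}{76455}$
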